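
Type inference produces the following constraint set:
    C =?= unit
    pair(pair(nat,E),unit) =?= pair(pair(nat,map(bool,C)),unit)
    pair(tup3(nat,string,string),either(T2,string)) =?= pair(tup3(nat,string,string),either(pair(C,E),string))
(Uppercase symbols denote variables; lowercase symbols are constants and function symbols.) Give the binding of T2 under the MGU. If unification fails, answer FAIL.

Bind C := unit; substituting into the remaining equations gives: pair(pair(nat,E),unit) =?= pair(pair(nat,map(bool,unit)),unit),  pair(tup3(nat,string,string),either(T2,string)) =?= pair(tup3(nat,string,string),either(pair(unit,E),string)).
Decompose pair/2: pair(nat,E) =?= pair(nat,map(bool,unit)),  unit =?= unit.
Decompose pair/2: nat =?= nat,  E =?= map(bool,unit).
Delete trivial equation nat =?= nat.
Bind E := map(bool,unit); substituting into the one remaining equation that mentions E gives: pair(tup3(nat,string,string),either(T2,string)) =?= pair(tup3(nat,string,string),either(pair(unit,map(bool,unit)),string)).
Delete trivial equation unit =?= unit.
Decompose pair/2: tup3(nat,string,string) =?= tup3(nat,string,string),  either(T2,string) =?= either(pair(unit,map(bool,unit)),string).
Delete trivial equation tup3(nat,string,string) =?= tup3(nat,string,string).
Decompose either/2: T2 =?= pair(unit,map(bool,unit)),  string =?= string.
Bind T2 := pair(unit,map(bool,unit)); no other remaining equation mentions T2.
Delete trivial equation string =?= string.
MGU = { C -> unit, E -> map(bool,unit), T2 -> pair(unit,map(bool,unit)) }, so T2 -> pair(unit,map(bool,unit)).

pair(unit,map(bool,unit))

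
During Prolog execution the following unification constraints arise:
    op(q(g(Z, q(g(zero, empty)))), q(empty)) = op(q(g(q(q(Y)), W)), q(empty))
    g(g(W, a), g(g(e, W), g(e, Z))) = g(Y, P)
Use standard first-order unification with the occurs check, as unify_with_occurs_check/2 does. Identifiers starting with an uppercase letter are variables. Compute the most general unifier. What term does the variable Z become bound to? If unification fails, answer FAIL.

q(q(g(q(g(zero, empty)), a)))

Decompose op/2: q(g(Z, q(g(zero, empty)))) = q(g(q(q(Y)), W)),  q(empty) = q(empty).
Decompose q/1: g(Z, q(g(zero, empty))) = g(q(q(Y)), W).
Decompose g/2: Z = q(q(Y)),  q(g(zero, empty)) = W.
Bind Z := q(q(Y)); substituting into the one remaining equation that mentions Z gives: g(g(W, a), g(g(e, W), g(e, q(q(Y))))) = g(Y, P).
Bind W := q(g(zero, empty)); substituting into the one remaining equation that mentions W gives: g(g(q(g(zero, empty)), a), g(g(e, q(g(zero, empty))), g(e, q(q(Y))))) = g(Y, P).
Delete trivial equation q(empty) = q(empty).
Decompose g/2: g(q(g(zero, empty)), a) = Y,  g(g(e, q(g(zero, empty))), g(e, q(q(Y)))) = P.
Bind Y := g(q(g(zero, empty)), a); substituting into the remaining equation gives: g(g(e, q(g(zero, empty))), g(e, q(q(g(q(g(zero, empty)), a))))) = P. Substituting into the earlier binding gives Z := q(q(g(q(g(zero, empty)), a))).
Bind P := g(g(e, q(g(zero, empty))), g(e, q(q(g(q(g(zero, empty)), a))))).
MGU = { Z ↦ q(q(g(q(g(zero, empty)), a))), W ↦ q(g(zero, empty)), Y ↦ g(q(g(zero, empty)), a), P ↦ g(g(e, q(g(zero, empty))), g(e, q(q(g(q(g(zero, empty)), a))))) }, so Z ↦ q(q(g(q(g(zero, empty)), a))).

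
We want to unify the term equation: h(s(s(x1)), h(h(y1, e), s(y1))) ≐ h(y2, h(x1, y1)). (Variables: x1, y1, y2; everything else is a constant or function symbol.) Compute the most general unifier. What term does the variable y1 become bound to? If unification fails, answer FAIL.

FAIL

Decompose h/2: s(s(x1)) ≐ y2,  h(h(y1, e), s(y1)) ≐ h(x1, y1).
Bind y2 := s(s(x1)); no other remaining equation mentions y2.
Decompose h/2: h(y1, e) ≐ x1,  s(y1) ≐ y1.
Bind x1 := h(y1, e); no other remaining equation mentions x1. Substituting into the earlier binding gives y2 := s(s(h(y1, e))).
Occurs check fails: y1 occurs in s(y1); the equation y1 ≐ s(y1) has no finite solution.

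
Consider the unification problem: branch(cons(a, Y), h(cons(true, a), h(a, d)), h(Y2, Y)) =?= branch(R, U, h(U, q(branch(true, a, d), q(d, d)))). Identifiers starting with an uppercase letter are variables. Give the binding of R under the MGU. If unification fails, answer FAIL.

Decompose branch/3: cons(a, Y) =?= R,  h(cons(true, a), h(a, d)) =?= U,  h(Y2, Y) =?= h(U, q(branch(true, a, d), q(d, d))).
Bind R := cons(a, Y); no other remaining equation mentions R.
Bind U := h(cons(true, a), h(a, d)); substituting into the remaining equation gives: h(Y2, Y) =?= h(h(cons(true, a), h(a, d)), q(branch(true, a, d), q(d, d))).
Decompose h/2: Y2 =?= h(cons(true, a), h(a, d)),  Y =?= q(branch(true, a, d), q(d, d)).
Bind Y2 := h(cons(true, a), h(a, d)); no other remaining equation mentions Y2.
Bind Y := q(branch(true, a, d), q(d, d)). Substituting into the earlier binding gives R := cons(a, q(branch(true, a, d), q(d, d))).
MGU = { R := cons(a, q(branch(true, a, d), q(d, d))), U := h(cons(true, a), h(a, d)), Y2 := h(cons(true, a), h(a, d)), Y := q(branch(true, a, d), q(d, d)) }, so R := cons(a, q(branch(true, a, d), q(d, d))).

cons(a, q(branch(true, a, d), q(d, d)))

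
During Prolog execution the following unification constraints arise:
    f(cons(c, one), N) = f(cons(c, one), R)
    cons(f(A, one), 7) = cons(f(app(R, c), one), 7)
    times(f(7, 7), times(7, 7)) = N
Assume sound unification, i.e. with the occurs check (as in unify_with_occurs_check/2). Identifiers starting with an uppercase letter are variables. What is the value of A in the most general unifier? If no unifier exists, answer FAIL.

Decompose f/2: cons(c, one) = cons(c, one),  N = R.
Delete trivial equation cons(c, one) = cons(c, one).
Bind N := R; substituting into the one remaining equation that mentions N gives: times(f(7, 7), times(7, 7)) = R.
Decompose cons/2: f(A, one) = f(app(R, c), one),  7 = 7.
Decompose f/2: A = app(R, c),  one = one.
Bind A := app(R, c); no other remaining equation mentions A.
Delete trivial equation one = one.
Delete trivial equation 7 = 7.
Bind R := times(f(7, 7), times(7, 7)). Substituting into the earlier bindings gives N := times(f(7, 7), times(7, 7)), A := app(times(f(7, 7), times(7, 7)), c).
MGU = { N ↦ times(f(7, 7), times(7, 7)), A ↦ app(times(f(7, 7), times(7, 7)), c), R ↦ times(f(7, 7), times(7, 7)) }, so A ↦ app(times(f(7, 7), times(7, 7)), c).

app(times(f(7, 7), times(7, 7)), c)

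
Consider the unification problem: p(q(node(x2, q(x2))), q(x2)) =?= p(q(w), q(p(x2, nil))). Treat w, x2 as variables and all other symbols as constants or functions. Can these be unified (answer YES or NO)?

NO

Decompose p/2: q(node(x2, q(x2))) =?= q(w),  q(x2) =?= q(p(x2, nil)).
Decompose q/1: node(x2, q(x2)) =?= w.
Bind w := node(x2, q(x2)); no other remaining equation mentions w.
Decompose q/1: x2 =?= p(x2, nil).
Occurs check fails: x2 occurs in p(x2, nil); the equation x2 =?= p(x2, nil) has no finite solution.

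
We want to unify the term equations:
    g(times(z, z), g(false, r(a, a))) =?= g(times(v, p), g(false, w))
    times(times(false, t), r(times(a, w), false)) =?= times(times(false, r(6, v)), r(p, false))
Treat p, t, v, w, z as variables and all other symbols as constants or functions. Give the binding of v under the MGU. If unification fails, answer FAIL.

Decompose g/2: times(z, z) =?= times(v, p),  g(false, r(a, a)) =?= g(false, w).
Decompose times/2: z =?= v,  z =?= p.
Bind z := v; substituting into the one remaining equation that mentions z gives: v =?= p.
Bind v := p; substituting into the one remaining equation that mentions v gives: times(times(false, t), r(times(a, w), false)) =?= times(times(false, r(6, p)), r(p, false)). Substituting into the earlier binding gives z := p.
Decompose g/2: false =?= false,  r(a, a) =?= w.
Delete trivial equation false =?= false.
Bind w := r(a, a); substituting into the remaining equation gives: times(times(false, t), r(times(a, r(a, a)), false)) =?= times(times(false, r(6, p)), r(p, false)).
Decompose times/2: times(false, t) =?= times(false, r(6, p)),  r(times(a, r(a, a)), false) =?= r(p, false).
Decompose times/2: false =?= false,  t =?= r(6, p).
Delete trivial equation false =?= false.
Bind t := r(6, p); no other remaining equation mentions t.
Decompose r/2: times(a, r(a, a)) =?= p,  false =?= false.
Bind p := times(a, r(a, a)); no other remaining equation mentions p. Substituting into the earlier bindings gives z := times(a, r(a, a)), v := times(a, r(a, a)), t := r(6, times(a, r(a, a))).
Delete trivial equation false =?= false.
MGU = { z -> times(a, r(a, a)), v -> times(a, r(a, a)), w -> r(a, a), t -> r(6, times(a, r(a, a))), p -> times(a, r(a, a)) }, so v -> times(a, r(a, a)).

times(a, r(a, a))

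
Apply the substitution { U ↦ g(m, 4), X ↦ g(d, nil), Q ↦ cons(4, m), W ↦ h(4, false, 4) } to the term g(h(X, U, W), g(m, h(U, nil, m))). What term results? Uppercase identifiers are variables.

Replace each occurrence of U with g(m, 4).
Replace each occurrence of X with g(d, nil).
Replace each occurrence of W with h(4, false, 4).
Result: g(h(g(d, nil), g(m, 4), h(4, false, 4)), g(m, h(g(m, 4), nil, m))).

g(h(g(d, nil), g(m, 4), h(4, false, 4)), g(m, h(g(m, 4), nil, m)))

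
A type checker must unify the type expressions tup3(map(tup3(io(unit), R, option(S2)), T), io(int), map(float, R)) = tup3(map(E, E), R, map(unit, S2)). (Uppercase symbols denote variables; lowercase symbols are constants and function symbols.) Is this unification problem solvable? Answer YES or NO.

NO

Decompose tup3/3: map(tup3(io(unit), R, option(S2)), T) = map(E, E),  io(int) = R,  map(float, R) = map(unit, S2).
Decompose map/2: tup3(io(unit), R, option(S2)) = E,  T = E.
Bind E := tup3(io(unit), R, option(S2)); substituting into the one remaining equation that mentions E gives: T = tup3(io(unit), R, option(S2)).
Bind T := tup3(io(unit), R, option(S2)); no other remaining equation mentions T.
Bind R := io(int); substituting into the remaining equation gives: map(float, io(int)) = map(unit, S2). Substituting into the earlier bindings gives E := tup3(io(unit), io(int), option(S2)), T := tup3(io(unit), io(int), option(S2)).
Decompose map/2: float = unit,  io(int) = S2.
Clash: constants float and unit differ; no unifier exists.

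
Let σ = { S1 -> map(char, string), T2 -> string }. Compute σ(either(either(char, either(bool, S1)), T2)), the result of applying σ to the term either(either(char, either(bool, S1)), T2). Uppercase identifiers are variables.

either(either(char, either(bool, map(char, string))), string)

Replace each occurrence of S1 with map(char, string).
Replace each occurrence of T2 with string.
Result: either(either(char, either(bool, map(char, string))), string).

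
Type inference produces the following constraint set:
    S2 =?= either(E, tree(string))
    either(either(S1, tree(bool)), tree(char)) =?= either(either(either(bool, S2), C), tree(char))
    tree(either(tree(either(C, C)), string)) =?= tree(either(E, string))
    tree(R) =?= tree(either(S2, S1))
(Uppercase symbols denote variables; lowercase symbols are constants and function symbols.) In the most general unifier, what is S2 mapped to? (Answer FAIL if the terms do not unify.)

either(tree(either(tree(bool), tree(bool))), tree(string))

Bind S2 := either(E, tree(string)); substituting into the 2 remaining equations that mention S2 gives: either(either(S1, tree(bool)), tree(char)) =?= either(either(either(bool, either(E, tree(string))), C), tree(char)),  tree(R) =?= tree(either(either(E, tree(string)), S1)).
Decompose either/2: either(S1, tree(bool)) =?= either(either(bool, either(E, tree(string))), C),  tree(char) =?= tree(char).
Decompose either/2: S1 =?= either(bool, either(E, tree(string))),  tree(bool) =?= C.
Bind S1 := either(bool, either(E, tree(string))); substituting into the one remaining equation that mentions S1 gives: tree(R) =?= tree(either(either(E, tree(string)), either(bool, either(E, tree(string))))).
Bind C := tree(bool); substituting into the one remaining equation that mentions C gives: tree(either(tree(either(tree(bool), tree(bool))), string)) =?= tree(either(E, string)).
Delete trivial equation tree(char) =?= tree(char).
Decompose tree/1: either(tree(either(tree(bool), tree(bool))), string) =?= either(E, string).
Decompose either/2: tree(either(tree(bool), tree(bool))) =?= E,  string =?= string.
Bind E := tree(either(tree(bool), tree(bool))); substituting into the one remaining equation that mentions E gives: tree(R) =?= tree(either(either(tree(either(tree(bool), tree(bool))), tree(string)), either(bool, either(tree(either(tree(bool), tree(bool))), tree(string))))). Substituting into the earlier bindings gives S2 := either(tree(either(tree(bool), tree(bool))), tree(string)), S1 := either(bool, either(tree(either(tree(bool), tree(bool))), tree(string))).
Delete trivial equation string =?= string.
Decompose tree/1: R =?= either(either(tree(either(tree(bool), tree(bool))), tree(string)), either(bool, either(tree(either(tree(bool), tree(bool))), tree(string)))).
Bind R := either(either(tree(either(tree(bool), tree(bool))), tree(string)), either(bool, either(tree(either(tree(bool), tree(bool))), tree(string)))).
MGU = { S2 ↦ either(tree(either(tree(bool), tree(bool))), tree(string)), S1 ↦ either(bool, either(tree(either(tree(bool), tree(bool))), tree(string))), C ↦ tree(bool), E ↦ tree(either(tree(bool), tree(bool))), R ↦ either(either(tree(either(tree(bool), tree(bool))), tree(string)), either(bool, either(tree(either(tree(bool), tree(bool))), tree(string)))) }, so S2 ↦ either(tree(either(tree(bool), tree(bool))), tree(string)).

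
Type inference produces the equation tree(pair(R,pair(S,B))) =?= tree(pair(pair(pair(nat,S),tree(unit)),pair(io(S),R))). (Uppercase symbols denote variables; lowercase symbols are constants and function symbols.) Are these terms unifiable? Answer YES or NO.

Decompose tree/1: pair(R,pair(S,B)) =?= pair(pair(pair(nat,S),tree(unit)),pair(io(S),R)).
Decompose pair/2: R =?= pair(pair(nat,S),tree(unit)),  pair(S,B) =?= pair(io(S),R).
Bind R := pair(pair(nat,S),tree(unit)); substituting into the remaining equation gives: pair(S,B) =?= pair(io(S),pair(pair(nat,S),tree(unit))).
Decompose pair/2: S =?= io(S),  B =?= pair(pair(nat,S),tree(unit)).
Occurs check fails: S occurs in io(S); the equation S =?= io(S) has no finite solution.

NO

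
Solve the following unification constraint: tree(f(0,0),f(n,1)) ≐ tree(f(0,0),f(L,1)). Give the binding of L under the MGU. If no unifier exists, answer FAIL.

n

Decompose tree/2: f(0,0) ≐ f(0,0),  f(n,1) ≐ f(L,1).
Delete trivial equation f(0,0) ≐ f(0,0).
Decompose f/2: n ≐ L,  1 ≐ 1.
Bind L := n; no other remaining equation mentions L.
Delete trivial equation 1 ≐ 1.
MGU = { L := n }, so L := n.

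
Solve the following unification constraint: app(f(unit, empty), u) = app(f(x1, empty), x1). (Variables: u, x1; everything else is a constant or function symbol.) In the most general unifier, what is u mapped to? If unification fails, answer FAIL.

Decompose app/2: f(unit, empty) = f(x1, empty),  u = x1.
Decompose f/2: unit = x1,  empty = empty.
Bind x1 := unit; substituting into the one remaining equation that mentions x1 gives: u = unit.
Delete trivial equation empty = empty.
Bind u := unit.
MGU = { x1 -> unit, u -> unit }, so u -> unit.

unit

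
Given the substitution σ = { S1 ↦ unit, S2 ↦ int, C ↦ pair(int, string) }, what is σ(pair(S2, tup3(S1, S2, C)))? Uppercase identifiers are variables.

Replace each occurrence of S1 with unit.
Replace each occurrence of S2 with int.
Replace each occurrence of C with pair(int, string).
Result: pair(int, tup3(unit, int, pair(int, string))).

pair(int, tup3(unit, int, pair(int, string)))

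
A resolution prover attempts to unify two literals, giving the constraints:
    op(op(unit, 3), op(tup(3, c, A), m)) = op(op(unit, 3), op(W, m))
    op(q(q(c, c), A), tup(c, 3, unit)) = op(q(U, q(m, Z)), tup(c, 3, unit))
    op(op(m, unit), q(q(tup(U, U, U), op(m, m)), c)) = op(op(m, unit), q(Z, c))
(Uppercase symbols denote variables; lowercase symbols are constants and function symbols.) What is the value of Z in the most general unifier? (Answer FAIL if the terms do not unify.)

q(tup(q(c, c), q(c, c), q(c, c)), op(m, m))

Decompose op/2: op(unit, 3) = op(unit, 3),  op(tup(3, c, A), m) = op(W, m).
Delete trivial equation op(unit, 3) = op(unit, 3).
Decompose op/2: tup(3, c, A) = W,  m = m.
Bind W := tup(3, c, A); no other remaining equation mentions W.
Delete trivial equation m = m.
Decompose op/2: q(q(c, c), A) = q(U, q(m, Z)),  tup(c, 3, unit) = tup(c, 3, unit).
Decompose q/2: q(c, c) = U,  A = q(m, Z).
Bind U := q(c, c); substituting into the one remaining equation that mentions U gives: op(op(m, unit), q(q(tup(q(c, c), q(c, c), q(c, c)), op(m, m)), c)) = op(op(m, unit), q(Z, c)).
Bind A := q(m, Z); no other remaining equation mentions A. Substituting into the earlier binding gives W := tup(3, c, q(m, Z)).
Delete trivial equation tup(c, 3, unit) = tup(c, 3, unit).
Decompose op/2: op(m, unit) = op(m, unit),  q(q(tup(q(c, c), q(c, c), q(c, c)), op(m, m)), c) = q(Z, c).
Delete trivial equation op(m, unit) = op(m, unit).
Decompose q/2: q(tup(q(c, c), q(c, c), q(c, c)), op(m, m)) = Z,  c = c.
Bind Z := q(tup(q(c, c), q(c, c), q(c, c)), op(m, m)); no other remaining equation mentions Z. Substituting into the earlier bindings gives W := tup(3, c, q(m, q(tup(q(c, c), q(c, c), q(c, c)), op(m, m)))), A := q(m, q(tup(q(c, c), q(c, c), q(c, c)), op(m, m))).
Delete trivial equation c = c.
MGU = { W := tup(3, c, q(m, q(tup(q(c, c), q(c, c), q(c, c)), op(m, m)))), U := q(c, c), A := q(m, q(tup(q(c, c), q(c, c), q(c, c)), op(m, m))), Z := q(tup(q(c, c), q(c, c), q(c, c)), op(m, m)) }, so Z := q(tup(q(c, c), q(c, c), q(c, c)), op(m, m)).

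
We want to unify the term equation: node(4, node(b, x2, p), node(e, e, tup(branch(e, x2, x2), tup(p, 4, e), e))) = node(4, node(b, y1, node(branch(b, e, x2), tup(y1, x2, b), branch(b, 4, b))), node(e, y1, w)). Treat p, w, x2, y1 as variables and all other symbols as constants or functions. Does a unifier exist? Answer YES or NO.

YES

Decompose node/3: 4 = 4,  node(b, x2, p) = node(b, y1, node(branch(b, e, x2), tup(y1, x2, b), branch(b, 4, b))),  node(e, e, tup(branch(e, x2, x2), tup(p, 4, e), e)) = node(e, y1, w).
Delete trivial equation 4 = 4.
Decompose node/3: b = b,  x2 = y1,  p = node(branch(b, e, x2), tup(y1, x2, b), branch(b, 4, b)).
Delete trivial equation b = b.
Bind x2 := y1; substituting into the remaining equations gives: p = node(branch(b, e, y1), tup(y1, y1, b), branch(b, 4, b)),  node(e, e, tup(branch(e, y1, y1), tup(p, 4, e), e)) = node(e, y1, w).
Bind p := node(branch(b, e, y1), tup(y1, y1, b), branch(b, 4, b)); substituting into the remaining equation gives: node(e, e, tup(branch(e, y1, y1), tup(node(branch(b, e, y1), tup(y1, y1, b), branch(b, 4, b)), 4, e), e)) = node(e, y1, w).
Decompose node/3: e = e,  e = y1,  tup(branch(e, y1, y1), tup(node(branch(b, e, y1), tup(y1, y1, b), branch(b, 4, b)), 4, e), e) = w.
Delete trivial equation e = e.
Bind y1 := e; substituting into the remaining equation gives: tup(branch(e, e, e), tup(node(branch(b, e, e), tup(e, e, b), branch(b, 4, b)), 4, e), e) = w. Substituting into the earlier bindings gives x2 := e, p := node(branch(b, e, e), tup(e, e, b), branch(b, 4, b)).
Bind w := tup(branch(e, e, e), tup(node(branch(b, e, e), tup(e, e, b), branch(b, 4, b)), 4, e), e).
No equations remain and no clash or occurs-check failure arose, so a unifier exists.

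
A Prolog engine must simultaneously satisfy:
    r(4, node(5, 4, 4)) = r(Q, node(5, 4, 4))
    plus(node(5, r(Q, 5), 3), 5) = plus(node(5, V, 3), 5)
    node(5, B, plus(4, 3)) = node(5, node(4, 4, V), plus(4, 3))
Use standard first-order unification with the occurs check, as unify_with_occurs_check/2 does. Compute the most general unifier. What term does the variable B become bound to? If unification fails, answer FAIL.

Decompose r/2: 4 = Q,  node(5, 4, 4) = node(5, 4, 4).
Bind Q := 4; substituting into the one remaining equation that mentions Q gives: plus(node(5, r(4, 5), 3), 5) = plus(node(5, V, 3), 5).
Delete trivial equation node(5, 4, 4) = node(5, 4, 4).
Decompose plus/2: node(5, r(4, 5), 3) = node(5, V, 3),  5 = 5.
Decompose node/3: 5 = 5,  r(4, 5) = V,  3 = 3.
Delete trivial equation 5 = 5.
Bind V := r(4, 5); substituting into the one remaining equation that mentions V gives: node(5, B, plus(4, 3)) = node(5, node(4, 4, r(4, 5)), plus(4, 3)).
Delete trivial equation 3 = 3.
Delete trivial equation 5 = 5.
Decompose node/3: 5 = 5,  B = node(4, 4, r(4, 5)),  plus(4, 3) = plus(4, 3).
Delete trivial equation 5 = 5.
Bind B := node(4, 4, r(4, 5)); no other remaining equation mentions B.
Delete trivial equation plus(4, 3) = plus(4, 3).
MGU = { Q = 4, V = r(4, 5), B = node(4, 4, r(4, 5)) }, so B = node(4, 4, r(4, 5)).

node(4, 4, r(4, 5))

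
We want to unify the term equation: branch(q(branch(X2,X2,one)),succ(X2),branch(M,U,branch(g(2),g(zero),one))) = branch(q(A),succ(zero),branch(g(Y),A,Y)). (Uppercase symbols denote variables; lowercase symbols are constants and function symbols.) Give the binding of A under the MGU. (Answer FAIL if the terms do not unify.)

Decompose branch/3: q(branch(X2,X2,one)) = q(A),  succ(X2) = succ(zero),  branch(M,U,branch(g(2),g(zero),one)) = branch(g(Y),A,Y).
Decompose q/1: branch(X2,X2,one) = A.
Bind A := branch(X2,X2,one); substituting into the one remaining equation that mentions A gives: branch(M,U,branch(g(2),g(zero),one)) = branch(g(Y),branch(X2,X2,one),Y).
Decompose succ/1: X2 = zero.
Bind X2 := zero; substituting into the remaining equation gives: branch(M,U,branch(g(2),g(zero),one)) = branch(g(Y),branch(zero,zero,one),Y). Substituting into the earlier binding gives A := branch(zero,zero,one).
Decompose branch/3: M = g(Y),  U = branch(zero,zero,one),  branch(g(2),g(zero),one) = Y.
Bind M := g(Y); no other remaining equation mentions M.
Bind U := branch(zero,zero,one); no other remaining equation mentions U.
Bind Y := branch(g(2),g(zero),one). Substituting into the earlier binding gives M := g(branch(g(2),g(zero),one)).
MGU = { A := branch(zero,zero,one), X2 := zero, M := g(branch(g(2),g(zero),one)), U := branch(zero,zero,one), Y := branch(g(2),g(zero),one) }, so A := branch(zero,zero,one).

branch(zero,zero,one)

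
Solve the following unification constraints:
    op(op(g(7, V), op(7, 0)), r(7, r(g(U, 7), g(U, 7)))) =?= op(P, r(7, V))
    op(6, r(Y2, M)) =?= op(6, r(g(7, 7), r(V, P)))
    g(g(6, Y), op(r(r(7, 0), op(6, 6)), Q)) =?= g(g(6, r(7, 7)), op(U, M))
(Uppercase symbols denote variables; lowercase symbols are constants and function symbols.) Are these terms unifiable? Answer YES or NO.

YES

Decompose op/2: op(g(7, V), op(7, 0)) =?= P,  r(7, r(g(U, 7), g(U, 7))) =?= r(7, V).
Bind P := op(g(7, V), op(7, 0)); substituting into the one remaining equation that mentions P gives: op(6, r(Y2, M)) =?= op(6, r(g(7, 7), r(V, op(g(7, V), op(7, 0))))).
Decompose r/2: 7 =?= 7,  r(g(U, 7), g(U, 7)) =?= V.
Delete trivial equation 7 =?= 7.
Bind V := r(g(U, 7), g(U, 7)); substituting into the one remaining equation that mentions V gives: op(6, r(Y2, M)) =?= op(6, r(g(7, 7), r(r(g(U, 7), g(U, 7)), op(g(7, r(g(U, 7), g(U, 7))), op(7, 0))))). Substituting into the earlier binding gives P := op(g(7, r(g(U, 7), g(U, 7))), op(7, 0)).
Decompose op/2: 6 =?= 6,  r(Y2, M) =?= r(g(7, 7), r(r(g(U, 7), g(U, 7)), op(g(7, r(g(U, 7), g(U, 7))), op(7, 0)))).
Delete trivial equation 6 =?= 6.
Decompose r/2: Y2 =?= g(7, 7),  M =?= r(r(g(U, 7), g(U, 7)), op(g(7, r(g(U, 7), g(U, 7))), op(7, 0))).
Bind Y2 := g(7, 7); no other remaining equation mentions Y2.
Bind M := r(r(g(U, 7), g(U, 7)), op(g(7, r(g(U, 7), g(U, 7))), op(7, 0))); substituting into the remaining equation gives: g(g(6, Y), op(r(r(7, 0), op(6, 6)), Q)) =?= g(g(6, r(7, 7)), op(U, r(r(g(U, 7), g(U, 7)), op(g(7, r(g(U, 7), g(U, 7))), op(7, 0))))).
Decompose g/2: g(6, Y) =?= g(6, r(7, 7)),  op(r(r(7, 0), op(6, 6)), Q) =?= op(U, r(r(g(U, 7), g(U, 7)), op(g(7, r(g(U, 7), g(U, 7))), op(7, 0)))).
Decompose g/2: 6 =?= 6,  Y =?= r(7, 7).
Delete trivial equation 6 =?= 6.
Bind Y := r(7, 7); no other remaining equation mentions Y.
Decompose op/2: r(r(7, 0), op(6, 6)) =?= U,  Q =?= r(r(g(U, 7), g(U, 7)), op(g(7, r(g(U, 7), g(U, 7))), op(7, 0))).
Bind U := r(r(7, 0), op(6, 6)); substituting into the remaining equation gives: Q =?= r(r(g(r(r(7, 0), op(6, 6)), 7), g(r(r(7, 0), op(6, 6)), 7)), op(g(7, r(g(r(r(7, 0), op(6, 6)), 7), g(r(r(7, 0), op(6, 6)), 7))), op(7, 0))). Substituting into the earlier bindings gives P := op(g(7, r(g(r(r(7, 0), op(6, 6)), 7), g(r(r(7, 0), op(6, 6)), 7))), op(7, 0)), V := r(g(r(r(7, 0), op(6, 6)), 7), g(r(r(7, 0), op(6, 6)), 7)), M := r(r(g(r(r(7, 0), op(6, 6)), 7), g(r(r(7, 0), op(6, 6)), 7)), op(g(7, r(g(r(r(7, 0), op(6, 6)), 7), g(r(r(7, 0), op(6, 6)), 7))), op(7, 0))).
Bind Q := r(r(g(r(r(7, 0), op(6, 6)), 7), g(r(r(7, 0), op(6, 6)), 7)), op(g(7, r(g(r(r(7, 0), op(6, 6)), 7), g(r(r(7, 0), op(6, 6)), 7))), op(7, 0))).
No equations remain and no clash or occurs-check failure arose, so a unifier exists.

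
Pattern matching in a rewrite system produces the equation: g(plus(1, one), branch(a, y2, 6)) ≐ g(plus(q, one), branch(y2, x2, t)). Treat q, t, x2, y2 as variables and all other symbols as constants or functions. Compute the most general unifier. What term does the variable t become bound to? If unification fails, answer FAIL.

6

Decompose g/2: plus(1, one) ≐ plus(q, one),  branch(a, y2, 6) ≐ branch(y2, x2, t).
Decompose plus/2: 1 ≐ q,  one ≐ one.
Bind q := 1; no other remaining equation mentions q.
Delete trivial equation one ≐ one.
Decompose branch/3: a ≐ y2,  y2 ≐ x2,  6 ≐ t.
Bind y2 := a; substituting into the one remaining equation that mentions y2 gives: a ≐ x2.
Bind x2 := a; no other remaining equation mentions x2.
Bind t := 6.
MGU = { q ↦ 1, y2 ↦ a, x2 ↦ a, t ↦ 6 }, so t ↦ 6.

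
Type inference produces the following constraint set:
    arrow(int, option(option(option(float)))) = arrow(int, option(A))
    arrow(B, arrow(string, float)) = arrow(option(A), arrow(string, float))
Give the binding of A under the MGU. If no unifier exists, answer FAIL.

Decompose arrow/2: int = int,  option(option(option(float))) = option(A).
Delete trivial equation int = int.
Decompose option/1: option(option(float)) = A.
Bind A := option(option(float)); substituting into the remaining equation gives: arrow(B, arrow(string, float)) = arrow(option(option(option(float))), arrow(string, float)).
Decompose arrow/2: B = option(option(option(float))),  arrow(string, float) = arrow(string, float).
Bind B := option(option(option(float))); no other remaining equation mentions B.
Delete trivial equation arrow(string, float) = arrow(string, float).
MGU = { A ↦ option(option(float)), B ↦ option(option(option(float))) }, so A ↦ option(option(float)).

option(option(float))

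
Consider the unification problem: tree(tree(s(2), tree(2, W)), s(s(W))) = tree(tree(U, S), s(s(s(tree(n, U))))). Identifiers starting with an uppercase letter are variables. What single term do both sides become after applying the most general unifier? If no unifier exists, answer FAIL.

tree(tree(s(2), tree(2, s(tree(n, s(2))))), s(s(s(tree(n, s(2))))))

Decompose tree/2: tree(s(2), tree(2, W)) = tree(U, S),  s(s(W)) = s(s(s(tree(n, U)))).
Decompose tree/2: s(2) = U,  tree(2, W) = S.
Bind U := s(2); substituting into the one remaining equation that mentions U gives: s(s(W)) = s(s(s(tree(n, s(2))))).
Bind S := tree(2, W); no other remaining equation mentions S.
Decompose s/1: s(W) = s(s(tree(n, s(2)))).
Decompose s/1: W = s(tree(n, s(2))).
Bind W := s(tree(n, s(2))). Substituting into the earlier binding gives S := tree(2, s(tree(n, s(2)))).
Applying the MGU to either side gives tree(tree(s(2), tree(2, s(tree(n, s(2))))), s(s(s(tree(n, s(2)))))).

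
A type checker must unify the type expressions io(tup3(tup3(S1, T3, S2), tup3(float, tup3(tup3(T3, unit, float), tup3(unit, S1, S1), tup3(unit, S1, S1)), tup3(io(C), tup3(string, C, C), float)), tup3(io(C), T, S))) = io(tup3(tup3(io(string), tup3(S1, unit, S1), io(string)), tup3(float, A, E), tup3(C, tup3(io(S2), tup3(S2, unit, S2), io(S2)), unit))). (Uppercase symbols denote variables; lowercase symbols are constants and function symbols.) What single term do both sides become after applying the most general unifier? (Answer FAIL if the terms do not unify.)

FAIL

Decompose io/1: tup3(tup3(S1, T3, S2), tup3(float, tup3(tup3(T3, unit, float), tup3(unit, S1, S1), tup3(unit, S1, S1)), tup3(io(C), tup3(string, C, C), float)), tup3(io(C), T, S)) = tup3(tup3(io(string), tup3(S1, unit, S1), io(string)), tup3(float, A, E), tup3(C, tup3(io(S2), tup3(S2, unit, S2), io(S2)), unit)).
Decompose tup3/3: tup3(S1, T3, S2) = tup3(io(string), tup3(S1, unit, S1), io(string)),  tup3(float, tup3(tup3(T3, unit, float), tup3(unit, S1, S1), tup3(unit, S1, S1)), tup3(io(C), tup3(string, C, C), float)) = tup3(float, A, E),  tup3(io(C), T, S) = tup3(C, tup3(io(S2), tup3(S2, unit, S2), io(S2)), unit).
Decompose tup3/3: S1 = io(string),  T3 = tup3(S1, unit, S1),  S2 = io(string).
Bind S1 := io(string); substituting into the 2 remaining equations that mention S1 gives: T3 = tup3(io(string), unit, io(string)),  tup3(float, tup3(tup3(T3, unit, float), tup3(unit, io(string), io(string)), tup3(unit, io(string), io(string))), tup3(io(C), tup3(string, C, C), float)) = tup3(float, A, E).
Bind T3 := tup3(io(string), unit, io(string)); substituting into the one remaining equation that mentions T3 gives: tup3(float, tup3(tup3(tup3(io(string), unit, io(string)), unit, float), tup3(unit, io(string), io(string)), tup3(unit, io(string), io(string))), tup3(io(C), tup3(string, C, C), float)) = tup3(float, A, E).
Bind S2 := io(string); substituting into the one remaining equation that mentions S2 gives: tup3(io(C), T, S) = tup3(C, tup3(io(io(string)), tup3(io(string), unit, io(string)), io(io(string))), unit).
Decompose tup3/3: float = float,  tup3(tup3(tup3(io(string), unit, io(string)), unit, float), tup3(unit, io(string), io(string)), tup3(unit, io(string), io(string))) = A,  tup3(io(C), tup3(string, C, C), float) = E.
Delete trivial equation float = float.
Bind A := tup3(tup3(tup3(io(string), unit, io(string)), unit, float), tup3(unit, io(string), io(string)), tup3(unit, io(string), io(string))); no other remaining equation mentions A.
Bind E := tup3(io(C), tup3(string, C, C), float); no other remaining equation mentions E.
Decompose tup3/3: io(C) = C,  T = tup3(io(io(string)), tup3(io(string), unit, io(string)), io(io(string))),  S = unit.
Occurs check fails: C occurs in io(C); the equation C = io(C) has no finite solution.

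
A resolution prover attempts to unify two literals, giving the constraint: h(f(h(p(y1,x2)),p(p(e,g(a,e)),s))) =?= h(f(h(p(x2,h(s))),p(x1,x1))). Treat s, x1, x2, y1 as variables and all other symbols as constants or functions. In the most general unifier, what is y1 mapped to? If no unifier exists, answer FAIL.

h(p(e,g(a,e)))

Decompose h/1: f(h(p(y1,x2)),p(p(e,g(a,e)),s)) =?= f(h(p(x2,h(s))),p(x1,x1)).
Decompose f/2: h(p(y1,x2)) =?= h(p(x2,h(s))),  p(p(e,g(a,e)),s) =?= p(x1,x1).
Decompose h/1: p(y1,x2) =?= p(x2,h(s)).
Decompose p/2: y1 =?= x2,  x2 =?= h(s).
Bind y1 := x2; no other remaining equation mentions y1.
Bind x2 := h(s); no other remaining equation mentions x2. Substituting into the earlier binding gives y1 := h(s).
Decompose p/2: p(e,g(a,e)) =?= x1,  s =?= x1.
Bind x1 := p(e,g(a,e)); substituting into the remaining equation gives: s =?= p(e,g(a,e)).
Bind s := p(e,g(a,e)). Substituting into the earlier bindings gives y1 := h(p(e,g(a,e))), x2 := h(p(e,g(a,e))).
MGU = { y1 -> h(p(e,g(a,e))), x2 -> h(p(e,g(a,e))), x1 -> p(e,g(a,e)), s -> p(e,g(a,e)) }, so y1 -> h(p(e,g(a,e))).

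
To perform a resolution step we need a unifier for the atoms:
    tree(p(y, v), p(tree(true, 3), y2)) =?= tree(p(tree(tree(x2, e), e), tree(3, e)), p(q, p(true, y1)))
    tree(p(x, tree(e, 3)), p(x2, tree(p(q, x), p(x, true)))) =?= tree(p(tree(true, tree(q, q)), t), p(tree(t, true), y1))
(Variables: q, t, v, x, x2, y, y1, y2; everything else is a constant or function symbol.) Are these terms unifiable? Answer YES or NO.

Decompose tree/2: p(y, v) =?= p(tree(tree(x2, e), e), tree(3, e)),  p(tree(true, 3), y2) =?= p(q, p(true, y1)).
Decompose p/2: y =?= tree(tree(x2, e), e),  v =?= tree(3, e).
Bind y := tree(tree(x2, e), e); no other remaining equation mentions y.
Bind v := tree(3, e); no other remaining equation mentions v.
Decompose p/2: tree(true, 3) =?= q,  y2 =?= p(true, y1).
Bind q := tree(true, 3); substituting into the one remaining equation that mentions q gives: tree(p(x, tree(e, 3)), p(x2, tree(p(tree(true, 3), x), p(x, true)))) =?= tree(p(tree(true, tree(tree(true, 3), tree(true, 3))), t), p(tree(t, true), y1)).
Bind y2 := p(true, y1); no other remaining equation mentions y2.
Decompose tree/2: p(x, tree(e, 3)) =?= p(tree(true, tree(tree(true, 3), tree(true, 3))), t),  p(x2, tree(p(tree(true, 3), x), p(x, true))) =?= p(tree(t, true), y1).
Decompose p/2: x =?= tree(true, tree(tree(true, 3), tree(true, 3))),  tree(e, 3) =?= t.
Bind x := tree(true, tree(tree(true, 3), tree(true, 3))); substituting into the one remaining equation that mentions x gives: p(x2, tree(p(tree(true, 3), tree(true, tree(tree(true, 3), tree(true, 3)))), p(tree(true, tree(tree(true, 3), tree(true, 3))), true))) =?= p(tree(t, true), y1).
Bind t := tree(e, 3); substituting into the remaining equation gives: p(x2, tree(p(tree(true, 3), tree(true, tree(tree(true, 3), tree(true, 3)))), p(tree(true, tree(tree(true, 3), tree(true, 3))), true))) =?= p(tree(tree(e, 3), true), y1).
Decompose p/2: x2 =?= tree(tree(e, 3), true),  tree(p(tree(true, 3), tree(true, tree(tree(true, 3), tree(true, 3)))), p(tree(true, tree(tree(true, 3), tree(true, 3))), true)) =?= y1.
Bind x2 := tree(tree(e, 3), true); no other remaining equation mentions x2. Substituting into the earlier binding gives y := tree(tree(tree(tree(e, 3), true), e), e).
Bind y1 := tree(p(tree(true, 3), tree(true, tree(tree(true, 3), tree(true, 3)))), p(tree(true, tree(tree(true, 3), tree(true, 3))), true)). Substituting into the earlier binding gives y2 := p(true, tree(p(tree(true, 3), tree(true, tree(tree(true, 3), tree(true, 3)))), p(tree(true, tree(tree(true, 3), tree(true, 3))), true))).
No equations remain and no clash or occurs-check failure arose, so a unifier exists.

YES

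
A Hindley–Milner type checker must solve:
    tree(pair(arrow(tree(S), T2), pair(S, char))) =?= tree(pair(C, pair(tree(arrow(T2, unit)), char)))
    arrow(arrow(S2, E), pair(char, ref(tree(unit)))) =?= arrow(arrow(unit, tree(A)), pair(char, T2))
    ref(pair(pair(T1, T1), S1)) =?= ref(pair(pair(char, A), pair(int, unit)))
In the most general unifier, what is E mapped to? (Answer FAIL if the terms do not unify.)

Decompose tree/1: pair(arrow(tree(S), T2), pair(S, char)) =?= pair(C, pair(tree(arrow(T2, unit)), char)).
Decompose pair/2: arrow(tree(S), T2) =?= C,  pair(S, char) =?= pair(tree(arrow(T2, unit)), char).
Bind C := arrow(tree(S), T2); no other remaining equation mentions C.
Decompose pair/2: S =?= tree(arrow(T2, unit)),  char =?= char.
Bind S := tree(arrow(T2, unit)); no other remaining equation mentions S. Substituting into the earlier binding gives C := arrow(tree(tree(arrow(T2, unit))), T2).
Delete trivial equation char =?= char.
Decompose arrow/2: arrow(S2, E) =?= arrow(unit, tree(A)),  pair(char, ref(tree(unit))) =?= pair(char, T2).
Decompose arrow/2: S2 =?= unit,  E =?= tree(A).
Bind S2 := unit; no other remaining equation mentions S2.
Bind E := tree(A); no other remaining equation mentions E.
Decompose pair/2: char =?= char,  ref(tree(unit)) =?= T2.
Delete trivial equation char =?= char.
Bind T2 := ref(tree(unit)); no other remaining equation mentions T2. Substituting into the earlier bindings gives C := arrow(tree(tree(arrow(ref(tree(unit)), unit))), ref(tree(unit))), S := tree(arrow(ref(tree(unit)), unit)).
Decompose ref/1: pair(pair(T1, T1), S1) =?= pair(pair(char, A), pair(int, unit)).
Decompose pair/2: pair(T1, T1) =?= pair(char, A),  S1 =?= pair(int, unit).
Decompose pair/2: T1 =?= char,  T1 =?= A.
Bind T1 := char; substituting into the one remaining equation that mentions T1 gives: char =?= A.
Bind A := char; no other remaining equation mentions A. Substituting into the earlier binding gives E := tree(char).
Bind S1 := pair(int, unit).
MGU = { C -> arrow(tree(tree(arrow(ref(tree(unit)), unit))), ref(tree(unit))), S -> tree(arrow(ref(tree(unit)), unit)), S2 -> unit, E -> tree(char), T2 -> ref(tree(unit)), T1 -> char, A -> char, S1 -> pair(int, unit) }, so E -> tree(char).

tree(char)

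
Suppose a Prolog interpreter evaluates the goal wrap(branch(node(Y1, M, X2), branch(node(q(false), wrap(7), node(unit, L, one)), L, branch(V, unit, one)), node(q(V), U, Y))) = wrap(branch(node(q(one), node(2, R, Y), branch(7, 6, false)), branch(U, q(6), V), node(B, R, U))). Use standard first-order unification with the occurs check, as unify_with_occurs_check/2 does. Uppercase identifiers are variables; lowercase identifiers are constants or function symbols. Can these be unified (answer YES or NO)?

Decompose wrap/1: branch(node(Y1, M, X2), branch(node(q(false), wrap(7), node(unit, L, one)), L, branch(V, unit, one)), node(q(V), U, Y)) = branch(node(q(one), node(2, R, Y), branch(7, 6, false)), branch(U, q(6), V), node(B, R, U)).
Decompose branch/3: node(Y1, M, X2) = node(q(one), node(2, R, Y), branch(7, 6, false)),  branch(node(q(false), wrap(7), node(unit, L, one)), L, branch(V, unit, one)) = branch(U, q(6), V),  node(q(V), U, Y) = node(B, R, U).
Decompose node/3: Y1 = q(one),  M = node(2, R, Y),  X2 = branch(7, 6, false).
Bind Y1 := q(one); no other remaining equation mentions Y1.
Bind M := node(2, R, Y); no other remaining equation mentions M.
Bind X2 := branch(7, 6, false); no other remaining equation mentions X2.
Decompose branch/3: node(q(false), wrap(7), node(unit, L, one)) = U,  L = q(6),  branch(V, unit, one) = V.
Bind U := node(q(false), wrap(7), node(unit, L, one)); substituting into the one remaining equation that mentions U gives: node(q(V), node(q(false), wrap(7), node(unit, L, one)), Y) = node(B, R, node(q(false), wrap(7), node(unit, L, one))).
Bind L := q(6); substituting into the one remaining equation that mentions L gives: node(q(V), node(q(false), wrap(7), node(unit, q(6), one)), Y) = node(B, R, node(q(false), wrap(7), node(unit, q(6), one))). Substituting into the earlier binding gives U := node(q(false), wrap(7), node(unit, q(6), one)).
Occurs check fails: V occurs in branch(V, unit, one); the equation V = branch(V, unit, one) has no finite solution.

NO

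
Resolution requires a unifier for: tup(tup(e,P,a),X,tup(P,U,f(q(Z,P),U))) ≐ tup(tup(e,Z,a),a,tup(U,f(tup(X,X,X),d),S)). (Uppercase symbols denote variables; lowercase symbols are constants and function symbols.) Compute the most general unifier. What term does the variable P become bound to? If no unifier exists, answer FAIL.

Decompose tup/3: tup(e,P,a) ≐ tup(e,Z,a),  X ≐ a,  tup(P,U,f(q(Z,P),U)) ≐ tup(U,f(tup(X,X,X),d),S).
Decompose tup/3: e ≐ e,  P ≐ Z,  a ≐ a.
Delete trivial equation e ≐ e.
Bind P := Z; substituting into the one remaining equation that mentions P gives: tup(Z,U,f(q(Z,Z),U)) ≐ tup(U,f(tup(X,X,X),d),S).
Delete trivial equation a ≐ a.
Bind X := a; substituting into the remaining equation gives: tup(Z,U,f(q(Z,Z),U)) ≐ tup(U,f(tup(a,a,a),d),S).
Decompose tup/3: Z ≐ U,  U ≐ f(tup(a,a,a),d),  f(q(Z,Z),U) ≐ S.
Bind Z := U; substituting into the one remaining equation that mentions Z gives: f(q(U,U),U) ≐ S. Substituting into the earlier binding gives P := U.
Bind U := f(tup(a,a,a),d); substituting into the remaining equation gives: f(q(f(tup(a,a,a),d),f(tup(a,a,a),d)),f(tup(a,a,a),d)) ≐ S. Substituting into the earlier bindings gives P := f(tup(a,a,a),d), Z := f(tup(a,a,a),d).
Bind S := f(q(f(tup(a,a,a),d),f(tup(a,a,a),d)),f(tup(a,a,a),d)).
MGU = { P ↦ f(tup(a,a,a),d), X ↦ a, Z ↦ f(tup(a,a,a),d), U ↦ f(tup(a,a,a),d), S ↦ f(q(f(tup(a,a,a),d),f(tup(a,a,a),d)),f(tup(a,a,a),d)) }, so P ↦ f(tup(a,a,a),d).

f(tup(a,a,a),d)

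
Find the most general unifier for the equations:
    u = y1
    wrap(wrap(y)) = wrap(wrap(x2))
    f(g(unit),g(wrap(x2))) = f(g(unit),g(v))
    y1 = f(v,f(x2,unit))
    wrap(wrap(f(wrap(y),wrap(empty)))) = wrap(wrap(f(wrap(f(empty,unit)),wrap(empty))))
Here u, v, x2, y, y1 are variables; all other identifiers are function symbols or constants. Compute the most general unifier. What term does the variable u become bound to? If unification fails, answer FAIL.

f(wrap(f(empty,unit)),f(f(empty,unit),unit))

Bind u := y1; no other remaining equation mentions u.
Decompose wrap/1: wrap(y) = wrap(x2).
Decompose wrap/1: y = x2.
Bind y := x2; substituting into the one remaining equation that mentions y gives: wrap(wrap(f(wrap(x2),wrap(empty)))) = wrap(wrap(f(wrap(f(empty,unit)),wrap(empty)))).
Decompose f/2: g(unit) = g(unit),  g(wrap(x2)) = g(v).
Delete trivial equation g(unit) = g(unit).
Decompose g/1: wrap(x2) = v.
Bind v := wrap(x2); substituting into the one remaining equation that mentions v gives: y1 = f(wrap(x2),f(x2,unit)).
Bind y1 := f(wrap(x2),f(x2,unit)); no other remaining equation mentions y1. Substituting into the earlier binding gives u := f(wrap(x2),f(x2,unit)).
Decompose wrap/1: wrap(f(wrap(x2),wrap(empty))) = wrap(f(wrap(f(empty,unit)),wrap(empty))).
Decompose wrap/1: f(wrap(x2),wrap(empty)) = f(wrap(f(empty,unit)),wrap(empty)).
Decompose f/2: wrap(x2) = wrap(f(empty,unit)),  wrap(empty) = wrap(empty).
Decompose wrap/1: x2 = f(empty,unit).
Bind x2 := f(empty,unit); no other remaining equation mentions x2. Substituting into the earlier bindings gives u := f(wrap(f(empty,unit)),f(f(empty,unit),unit)), y := f(empty,unit), v := wrap(f(empty,unit)), y1 := f(wrap(f(empty,unit)),f(f(empty,unit),unit)).
Delete trivial equation wrap(empty) = wrap(empty).
MGU = { u := f(wrap(f(empty,unit)),f(f(empty,unit),unit)), y := f(empty,unit), v := wrap(f(empty,unit)), y1 := f(wrap(f(empty,unit)),f(f(empty,unit),unit)), x2 := f(empty,unit) }, so u := f(wrap(f(empty,unit)),f(f(empty,unit),unit)).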